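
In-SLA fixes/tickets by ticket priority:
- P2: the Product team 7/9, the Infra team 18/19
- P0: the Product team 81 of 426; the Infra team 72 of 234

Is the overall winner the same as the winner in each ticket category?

P2: the Product team 7/9 = 77.8%, the Infra team 18/19 = 94.7% → the Infra team
P0: the Product team 81/426 = 19.0%, the Infra team 72/234 = 30.8% → the Infra team
Overall: the Product team 88/435 = 20.2%, the Infra team 90/253 = 35.6% → the Infra team
The Infra team wins overall and in every ticket group — no reversal.

Yes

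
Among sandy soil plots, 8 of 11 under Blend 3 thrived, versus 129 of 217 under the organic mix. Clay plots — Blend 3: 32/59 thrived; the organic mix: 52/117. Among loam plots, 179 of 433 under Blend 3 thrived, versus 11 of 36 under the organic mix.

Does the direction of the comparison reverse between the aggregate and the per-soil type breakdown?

Sandy soil: Blend 3 8/11 = 72.7%, the organic mix 129/217 = 59.4% → Blend 3
Clay: Blend 3 32/59 = 54.2%, the organic mix 52/117 = 44.4% → Blend 3
Loam: Blend 3 179/433 = 41.3%, the organic mix 11/36 = 30.6% → Blend 3
Overall: Blend 3 219/503 = 43.5%, the organic mix 192/370 = 51.9% → the organic mix
Blend 3 wins each soil group but the organic mix wins overall — the comparison reverses. Blend 3's plots skew toward loam, which has a lower base rate.

Yes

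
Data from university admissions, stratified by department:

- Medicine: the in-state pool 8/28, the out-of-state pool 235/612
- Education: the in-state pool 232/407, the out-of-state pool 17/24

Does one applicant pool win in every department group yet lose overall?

Yes

Medicine: the in-state pool 8/28 = 28.6%, the out-of-state pool 235/612 = 38.4% → the out-of-state pool
Education: the in-state pool 232/407 = 57.0%, the out-of-state pool 17/24 = 70.8% → the out-of-state pool
Overall: the in-state pool 240/435 = 55.2%, the out-of-state pool 252/636 = 39.6% → the in-state pool
The out-of-state pool wins each department group but the in-state pool wins overall — the comparison reverses. The out-of-state pool's applicants skew toward Medicine, which has a lower base rate.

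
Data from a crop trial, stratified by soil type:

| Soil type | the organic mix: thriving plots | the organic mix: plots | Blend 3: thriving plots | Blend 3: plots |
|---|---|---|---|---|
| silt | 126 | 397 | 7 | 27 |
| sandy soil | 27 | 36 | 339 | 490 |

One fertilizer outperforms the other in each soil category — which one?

Silt: the organic mix 126/397 = 31.7%, Blend 3 7/27 = 25.9% → the organic mix
Sandy soil: the organic mix 27/36 = 75.0%, Blend 3 339/490 = 69.2% → the organic mix
The organic mix has the higher rate in both groups.

the organic mix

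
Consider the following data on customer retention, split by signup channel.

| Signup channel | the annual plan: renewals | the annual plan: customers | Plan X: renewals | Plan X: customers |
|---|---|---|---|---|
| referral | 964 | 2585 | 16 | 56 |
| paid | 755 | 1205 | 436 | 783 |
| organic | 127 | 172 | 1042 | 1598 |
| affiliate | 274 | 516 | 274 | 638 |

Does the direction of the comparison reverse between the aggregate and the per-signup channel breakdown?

Yes

Referral: the annual plan 964/2585 = 37.3%, Plan X 16/56 = 28.6% → the annual plan
Paid: the annual plan 755/1205 = 62.7%, Plan X 436/783 = 55.7% → the annual plan
Organic: the annual plan 127/172 = 73.8%, Plan X 1042/1598 = 65.2% → the annual plan
Affiliate: the annual plan 274/516 = 53.1%, Plan X 274/638 = 42.9% → the annual plan
Overall: the annual plan 2120/4478 = 47.3%, Plan X 1768/3075 = 57.5% → Plan X
The annual plan wins each signup group but Plan X wins overall — the comparison reverses. The annual plan's customers skew toward referral, which has a lower base rate.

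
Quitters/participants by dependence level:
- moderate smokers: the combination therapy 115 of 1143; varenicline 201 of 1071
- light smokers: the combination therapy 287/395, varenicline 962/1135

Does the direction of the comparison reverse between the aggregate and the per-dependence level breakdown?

Moderate smokers: the combination therapy 115/1143 = 10.1%, varenicline 201/1071 = 18.8% → varenicline
Light smokers: the combination therapy 287/395 = 72.7%, varenicline 962/1135 = 84.8% → varenicline
Overall: the combination therapy 402/1538 = 26.1%, varenicline 1163/2206 = 52.7% → varenicline
Varenicline wins overall and in every dependence group — no reversal.

No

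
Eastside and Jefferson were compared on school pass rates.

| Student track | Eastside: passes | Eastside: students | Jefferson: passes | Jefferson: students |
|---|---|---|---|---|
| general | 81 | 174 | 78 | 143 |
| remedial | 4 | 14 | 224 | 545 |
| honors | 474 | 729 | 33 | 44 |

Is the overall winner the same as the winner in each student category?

General: Eastside 81/174 = 46.6%, Jefferson 78/143 = 54.5% → Jefferson
Remedial: Eastside 4/14 = 28.6%, Jefferson 224/545 = 41.1% → Jefferson
Honors: Eastside 474/729 = 65.0%, Jefferson 33/44 = 75.0% → Jefferson
Overall: Eastside 559/917 = 61.0%, Jefferson 335/732 = 45.8% → Eastside
Jefferson wins each student group but Eastside wins overall — the comparison reverses. Jefferson's students skew toward remedial, which has a lower base rate.

No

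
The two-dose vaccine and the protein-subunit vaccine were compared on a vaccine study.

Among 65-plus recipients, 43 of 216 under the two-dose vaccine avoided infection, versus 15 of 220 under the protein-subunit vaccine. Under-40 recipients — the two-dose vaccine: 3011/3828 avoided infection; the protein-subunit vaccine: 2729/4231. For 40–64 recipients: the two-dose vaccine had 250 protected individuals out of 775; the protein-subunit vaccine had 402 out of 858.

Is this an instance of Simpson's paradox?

No

65-plus: the two-dose vaccine 43/216 = 19.9%, the protein-subunit vaccine 15/220 = 6.8% → the two-dose vaccine
Under-40: the two-dose vaccine 3011/3828 = 78.7%, the protein-subunit vaccine 2729/4231 = 64.5% → the two-dose vaccine
40–64: the two-dose vaccine 250/775 = 32.3%, the protein-subunit vaccine 402/858 = 46.9% → the protein-subunit vaccine
Overall: the two-dose vaccine 3304/4819 = 68.6%, the protein-subunit vaccine 3146/5309 = 59.3% → the two-dose vaccine
Neither sweeps: the two-dose vaccine wins 2 of 3 groups, the protein-subunit vaccine wins 1. The two-dose vaccine wins overall but not every group — no Simpson reversal.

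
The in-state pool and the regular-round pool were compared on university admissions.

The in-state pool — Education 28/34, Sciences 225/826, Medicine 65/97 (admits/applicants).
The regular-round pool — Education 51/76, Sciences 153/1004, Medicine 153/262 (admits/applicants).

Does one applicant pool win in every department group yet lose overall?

Education: the in-state pool 28/34 = 82.4%, the regular-round pool 51/76 = 67.1% → the in-state pool
Sciences: the in-state pool 225/826 = 27.2%, the regular-round pool 153/1004 = 15.2% → the in-state pool
Medicine: the in-state pool 65/97 = 67.0%, the regular-round pool 153/262 = 58.4% → the in-state pool
Overall: the in-state pool 318/957 = 33.2%, the regular-round pool 357/1342 = 26.6% → the in-state pool
The in-state pool wins overall and in every department group — no reversal.

No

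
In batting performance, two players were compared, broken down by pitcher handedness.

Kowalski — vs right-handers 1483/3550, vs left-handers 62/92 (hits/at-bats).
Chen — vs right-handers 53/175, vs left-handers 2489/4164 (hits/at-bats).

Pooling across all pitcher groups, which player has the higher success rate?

Vs right-handers: Kowalski 1483/3550 = 41.8%, Chen 53/175 = 30.3% → Kowalski
Vs left-handers: Kowalski 62/92 = 67.4%, Chen 2489/4164 = 59.8% → Kowalski
Overall: Kowalski 1545/3642 = 42.4%, Chen 2542/4339 = 58.6% → Chen
(Kowalski wins every pitcher group but Chen wins overall — Kowalski's at-bats skew toward the low-rate vs right-handers group.)

Chen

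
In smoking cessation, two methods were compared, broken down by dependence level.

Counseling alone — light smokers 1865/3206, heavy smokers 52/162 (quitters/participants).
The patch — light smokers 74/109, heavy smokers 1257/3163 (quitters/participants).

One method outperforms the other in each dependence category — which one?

the patch

Light smokers: counseling alone 1865/3206 = 58.2%, the patch 74/109 = 67.9% → the patch
Heavy smokers: counseling alone 52/162 = 32.1%, the patch 1257/3163 = 39.7% → the patch
The patch has the higher rate in both groups.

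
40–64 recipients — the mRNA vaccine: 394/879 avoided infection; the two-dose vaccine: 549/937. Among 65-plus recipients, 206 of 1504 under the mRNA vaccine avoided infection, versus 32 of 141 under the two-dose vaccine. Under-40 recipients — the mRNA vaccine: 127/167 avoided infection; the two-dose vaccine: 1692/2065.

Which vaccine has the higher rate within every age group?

the two-dose vaccine

40–64: the mRNA vaccine 394/879 = 44.8%, the two-dose vaccine 549/937 = 58.6% → the two-dose vaccine
65-plus: the mRNA vaccine 206/1504 = 13.7%, the two-dose vaccine 32/141 = 22.7% → the two-dose vaccine
Under-40: the mRNA vaccine 127/167 = 76.0%, the two-dose vaccine 1692/2065 = 81.9% → the two-dose vaccine
The two-dose vaccine has the higher rate in all 3 groups.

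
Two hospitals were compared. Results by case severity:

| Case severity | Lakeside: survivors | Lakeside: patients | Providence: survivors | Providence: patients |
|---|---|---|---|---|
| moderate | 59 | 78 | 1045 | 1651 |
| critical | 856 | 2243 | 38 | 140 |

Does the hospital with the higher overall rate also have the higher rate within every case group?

No

Moderate: Lakeside 59/78 = 75.6%, Providence 1045/1651 = 63.3% → Lakeside
Critical: Lakeside 856/2243 = 38.2%, Providence 38/140 = 27.1% → Lakeside
Overall: Lakeside 915/2321 = 39.4%, Providence 1083/1791 = 60.5% → Providence
Lakeside wins each case group but Providence wins overall — the comparison reverses. Lakeside's patients skew toward critical, which has a lower base rate.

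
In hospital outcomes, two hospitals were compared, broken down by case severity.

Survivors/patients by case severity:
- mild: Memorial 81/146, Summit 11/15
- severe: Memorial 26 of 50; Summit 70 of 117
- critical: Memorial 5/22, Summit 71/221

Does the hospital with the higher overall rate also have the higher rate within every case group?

Mild: Memorial 81/146 = 55.5%, Summit 11/15 = 73.3% → Summit
Severe: Memorial 26/50 = 52.0%, Summit 70/117 = 59.8% → Summit
Critical: Memorial 5/22 = 22.7%, Summit 71/221 = 32.1% → Summit
Overall: Memorial 112/218 = 51.4%, Summit 152/353 = 43.1% → Memorial
Summit wins each case group but Memorial wins overall — the comparison reverses. Summit's patients skew toward critical, which has a lower base rate.

No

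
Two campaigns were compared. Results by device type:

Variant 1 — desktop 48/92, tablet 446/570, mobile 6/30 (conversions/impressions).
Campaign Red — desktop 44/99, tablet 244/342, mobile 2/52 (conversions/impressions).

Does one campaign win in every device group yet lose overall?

No

Desktop: Variant 1 48/92 = 52.2%, Campaign Red 44/99 = 44.4% → Variant 1
Tablet: Variant 1 446/570 = 78.2%, Campaign Red 244/342 = 71.3% → Variant 1
Mobile: Variant 1 6/30 = 20.0%, Campaign Red 2/52 = 3.8% → Variant 1
Overall: Variant 1 500/692 = 72.3%, Campaign Red 290/493 = 58.8% → Variant 1
Variant 1 wins overall and in every device group — no reversal.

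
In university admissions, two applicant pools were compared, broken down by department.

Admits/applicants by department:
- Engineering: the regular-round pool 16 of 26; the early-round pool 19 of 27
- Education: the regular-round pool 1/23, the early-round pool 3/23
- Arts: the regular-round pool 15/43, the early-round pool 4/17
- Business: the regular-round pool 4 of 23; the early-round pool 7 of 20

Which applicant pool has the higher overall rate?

Engineering: the regular-round pool 16/26 = 61.5%, the early-round pool 19/27 = 70.4% → the early-round pool
Education: the regular-round pool 1/23 = 4.3%, the early-round pool 3/23 = 13.0% → the early-round pool
Arts: the regular-round pool 15/43 = 34.9%, the early-round pool 4/17 = 23.5% → the regular-round pool
Business: the regular-round pool 4/23 = 17.4%, the early-round pool 7/20 = 35.0% → the early-round pool
Overall: the regular-round pool 36/115 = 31.3%, the early-round pool 33/87 = 37.9% → the early-round pool
(Neither sweeps every department group, but the early-round pool has the higher pooled rate.)

the early-round pool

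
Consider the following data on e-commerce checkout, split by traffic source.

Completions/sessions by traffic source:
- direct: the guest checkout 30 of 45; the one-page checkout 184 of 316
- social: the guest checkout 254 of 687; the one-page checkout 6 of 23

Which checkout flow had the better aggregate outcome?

the one-page checkout

Direct: the guest checkout 30/45 = 66.7%, the one-page checkout 184/316 = 58.2% → the guest checkout
Social: the guest checkout 254/687 = 37.0%, the one-page checkout 6/23 = 26.1% → the guest checkout
Overall: the guest checkout 284/732 = 38.8%, the one-page checkout 190/339 = 56.0% → the one-page checkout
(The guest checkout wins every traffic group but the one-page checkout wins overall — the guest checkout's sessions skew toward the low-rate social group.)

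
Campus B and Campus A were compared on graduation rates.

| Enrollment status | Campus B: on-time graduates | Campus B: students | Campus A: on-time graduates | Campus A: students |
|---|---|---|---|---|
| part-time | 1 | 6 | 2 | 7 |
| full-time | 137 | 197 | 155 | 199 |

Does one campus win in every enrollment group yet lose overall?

Part-time: Campus B 1/6 = 16.7%, Campus A 2/7 = 28.6% → Campus A
Full-time: Campus B 137/197 = 69.5%, Campus A 155/199 = 77.9% → Campus A
Overall: Campus B 138/203 = 68.0%, Campus A 157/206 = 76.2% → Campus A
Campus A wins overall and in every enrollment group — no reversal.

No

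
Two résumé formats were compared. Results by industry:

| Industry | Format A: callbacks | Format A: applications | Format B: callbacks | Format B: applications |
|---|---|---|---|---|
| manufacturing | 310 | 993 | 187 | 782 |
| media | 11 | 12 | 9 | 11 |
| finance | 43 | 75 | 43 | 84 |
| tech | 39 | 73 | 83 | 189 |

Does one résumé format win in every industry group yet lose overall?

Manufacturing: Format A 310/993 = 31.2%, Format B 187/782 = 23.9% → Format A
Media: Format A 11/12 = 91.7%, Format B 9/11 = 81.8% → Format A
Finance: Format A 43/75 = 57.3%, Format B 43/84 = 51.2% → Format A
Tech: Format A 39/73 = 53.4%, Format B 83/189 = 43.9% → Format A
Overall: Format A 403/1153 = 35.0%, Format B 322/1066 = 30.2% → Format A
Format A wins overall and in every industry group — no reversal.

No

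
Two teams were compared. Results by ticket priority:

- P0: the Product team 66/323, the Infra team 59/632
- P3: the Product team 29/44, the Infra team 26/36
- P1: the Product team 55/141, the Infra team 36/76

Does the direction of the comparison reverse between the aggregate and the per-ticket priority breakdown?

No

P0: the Product team 66/323 = 20.4%, the Infra team 59/632 = 9.3% → the Product team
P3: the Product team 29/44 = 65.9%, the Infra team 26/36 = 72.2% → the Infra team
P1: the Product team 55/141 = 39.0%, the Infra team 36/76 = 47.4% → the Infra team
Overall: the Product team 150/508 = 29.5%, the Infra team 121/744 = 16.3% → the Product team
Neither sweeps: the Product team wins 1 of 3 groups, the Infra team wins 2. The Product team wins overall but not every group — no Simpson reversal.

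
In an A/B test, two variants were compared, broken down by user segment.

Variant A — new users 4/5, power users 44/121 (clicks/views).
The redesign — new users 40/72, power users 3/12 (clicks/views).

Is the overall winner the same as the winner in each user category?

New users: Variant A 4/5 = 80.0%, the redesign 40/72 = 55.6% → Variant A
Power users: Variant A 44/121 = 36.4%, the redesign 3/12 = 25.0% → Variant A
Overall: Variant A 48/126 = 38.1%, the redesign 43/84 = 51.2% → the redesign
Variant A wins each user group but the redesign wins overall — the comparison reverses. Variant A's views skew toward power users, which has a lower base rate.

No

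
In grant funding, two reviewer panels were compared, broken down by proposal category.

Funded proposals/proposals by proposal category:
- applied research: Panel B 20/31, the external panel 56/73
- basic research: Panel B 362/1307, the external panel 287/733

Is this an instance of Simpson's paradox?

Applied research: Panel B 20/31 = 64.5%, the external panel 56/73 = 76.7% → the external panel
Basic research: Panel B 362/1307 = 27.7%, the external panel 287/733 = 39.2% → the external panel
Overall: Panel B 382/1338 = 28.6%, the external panel 343/806 = 42.6% → the external panel
The external panel wins overall and in every proposal group — no reversal.

No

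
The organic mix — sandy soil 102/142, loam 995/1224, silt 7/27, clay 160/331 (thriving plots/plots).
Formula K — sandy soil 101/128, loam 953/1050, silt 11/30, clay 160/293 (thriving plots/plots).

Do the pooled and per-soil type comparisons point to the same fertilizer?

Sandy soil: the organic mix 102/142 = 71.8%, Formula K 101/128 = 78.9% → Formula K
Loam: the organic mix 995/1224 = 81.3%, Formula K 953/1050 = 90.8% → Formula K
Silt: the organic mix 7/27 = 25.9%, Formula K 11/30 = 36.7% → Formula K
Clay: the organic mix 160/331 = 48.3%, Formula K 160/293 = 54.6% → Formula K
Overall: the organic mix 1264/1724 = 73.3%, Formula K 1225/1501 = 81.6% → Formula K
Formula K wins overall and in every soil group — no reversal.

Yes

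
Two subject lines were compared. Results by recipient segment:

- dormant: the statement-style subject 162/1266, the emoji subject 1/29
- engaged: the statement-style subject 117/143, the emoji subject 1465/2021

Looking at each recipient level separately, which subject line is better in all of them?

the statement-style subject

Dormant: the statement-style subject 162/1266 = 12.8%, the emoji subject 1/29 = 3.4% → the statement-style subject
Engaged: the statement-style subject 117/143 = 81.8%, the emoji subject 1465/2021 = 72.5% → the statement-style subject
The statement-style subject has the higher rate in both groups.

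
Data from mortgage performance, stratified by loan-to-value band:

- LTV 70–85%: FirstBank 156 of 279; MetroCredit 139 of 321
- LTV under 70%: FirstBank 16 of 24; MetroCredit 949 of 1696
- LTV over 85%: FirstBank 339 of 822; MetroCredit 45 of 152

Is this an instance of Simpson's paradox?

LTV 70–85%: FirstBank 156/279 = 55.9%, MetroCredit 139/321 = 43.3% → FirstBank
LTV under 70%: FirstBank 16/24 = 66.7%, MetroCredit 949/1696 = 56.0% → FirstBank
LTV over 85%: FirstBank 339/822 = 41.2%, MetroCredit 45/152 = 29.6% → FirstBank
Overall: FirstBank 511/1125 = 45.4%, MetroCredit 1133/2169 = 52.2% → MetroCredit
FirstBank wins each loan-to-value group but MetroCredit wins overall — the comparison reverses. FirstBank's loans skew toward LTV over 85%, which has a lower base rate.

Yes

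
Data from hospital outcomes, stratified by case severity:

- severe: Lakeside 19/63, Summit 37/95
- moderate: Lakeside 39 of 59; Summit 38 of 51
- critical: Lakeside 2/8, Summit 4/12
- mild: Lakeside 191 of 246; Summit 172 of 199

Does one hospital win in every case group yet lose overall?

Severe: Lakeside 19/63 = 30.2%, Summit 37/95 = 38.9% → Summit
Moderate: Lakeside 39/59 = 66.1%, Summit 38/51 = 74.5% → Summit
Critical: Lakeside 2/8 = 25.0%, Summit 4/12 = 33.3% → Summit
Mild: Lakeside 191/246 = 77.6%, Summit 172/199 = 86.4% → Summit
Overall: Lakeside 251/376 = 66.8%, Summit 251/357 = 70.3% → Summit
Summit wins overall and in every case group — no reversal.

No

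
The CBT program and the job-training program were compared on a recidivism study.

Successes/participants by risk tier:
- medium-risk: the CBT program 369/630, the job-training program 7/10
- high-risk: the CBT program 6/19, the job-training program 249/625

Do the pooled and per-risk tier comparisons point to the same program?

No

Medium-risk: the CBT program 369/630 = 58.6%, the job-training program 7/10 = 70.0% → the job-training program
High-risk: the CBT program 6/19 = 31.6%, the job-training program 249/625 = 39.8% → the job-training program
Overall: the CBT program 375/649 = 57.8%, the job-training program 256/635 = 40.3% → the CBT program
The job-training program wins each risk group but the CBT program wins overall — the comparison reverses. The job-training program's participants skew toward high-risk, which has a lower base rate.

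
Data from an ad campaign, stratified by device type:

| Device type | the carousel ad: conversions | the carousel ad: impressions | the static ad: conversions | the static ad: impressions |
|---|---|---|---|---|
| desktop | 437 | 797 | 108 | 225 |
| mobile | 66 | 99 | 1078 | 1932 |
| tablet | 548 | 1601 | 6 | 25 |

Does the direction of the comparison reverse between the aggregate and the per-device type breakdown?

Desktop: the carousel ad 437/797 = 54.8%, the static ad 108/225 = 48.0% → the carousel ad
Mobile: the carousel ad 66/99 = 66.7%, the static ad 1078/1932 = 55.8% → the carousel ad
Tablet: the carousel ad 548/1601 = 34.2%, the static ad 6/25 = 24.0% → the carousel ad
Overall: the carousel ad 1051/2497 = 42.1%, the static ad 1192/2182 = 54.6% → the static ad
The carousel ad wins each device group but the static ad wins overall — the comparison reverses. The carousel ad's impressions skew toward tablet, which has a lower base rate.

Yes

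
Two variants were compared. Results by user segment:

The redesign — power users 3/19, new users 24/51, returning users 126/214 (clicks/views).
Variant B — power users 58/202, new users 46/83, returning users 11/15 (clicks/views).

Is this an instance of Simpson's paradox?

Yes

Power users: the redesign 3/19 = 15.8%, Variant B 58/202 = 28.7% → Variant B
New users: the redesign 24/51 = 47.1%, Variant B 46/83 = 55.4% → Variant B
Returning users: the redesign 126/214 = 58.9%, Variant B 11/15 = 73.3% → Variant B
Overall: the redesign 153/284 = 53.9%, Variant B 115/300 = 38.3% → the redesign
Variant B wins each user group but the redesign wins overall — the comparison reverses. Variant B's views skew toward power users, which has a lower base rate.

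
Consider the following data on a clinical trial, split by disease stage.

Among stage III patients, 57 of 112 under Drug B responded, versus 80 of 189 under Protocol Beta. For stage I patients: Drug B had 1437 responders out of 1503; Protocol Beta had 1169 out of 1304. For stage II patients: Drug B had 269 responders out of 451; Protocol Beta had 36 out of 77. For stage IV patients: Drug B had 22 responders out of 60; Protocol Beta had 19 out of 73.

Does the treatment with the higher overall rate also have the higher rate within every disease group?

Yes

Stage III: Drug B 57/112 = 50.9%, Protocol Beta 80/189 = 42.3% → Drug B
Stage I: Drug B 1437/1503 = 95.6%, Protocol Beta 1169/1304 = 89.6% → Drug B
Stage II: Drug B 269/451 = 59.6%, Protocol Beta 36/77 = 46.8% → Drug B
Stage IV: Drug B 22/60 = 36.7%, Protocol Beta 19/73 = 26.0% → Drug B
Overall: Drug B 1785/2126 = 84.0%, Protocol Beta 1304/1643 = 79.4% → Drug B
Drug B wins overall and in every disease group — no reversal.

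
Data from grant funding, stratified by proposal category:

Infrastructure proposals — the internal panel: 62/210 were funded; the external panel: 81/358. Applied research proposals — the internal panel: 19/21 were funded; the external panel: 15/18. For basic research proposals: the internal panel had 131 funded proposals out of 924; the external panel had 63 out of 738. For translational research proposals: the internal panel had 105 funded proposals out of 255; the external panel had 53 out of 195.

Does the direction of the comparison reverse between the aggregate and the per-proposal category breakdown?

Infrastructure: the internal panel 62/210 = 29.5%, the external panel 81/358 = 22.6% → the internal panel
Applied research: the internal panel 19/21 = 90.5%, the external panel 15/18 = 83.3% → the internal panel
Basic research: the internal panel 131/924 = 14.2%, the external panel 63/738 = 8.5% → the internal panel
Translational research: the internal panel 105/255 = 41.2%, the external panel 53/195 = 27.2% → the internal panel
Overall: the internal panel 317/1410 = 22.5%, the external panel 212/1309 = 16.2% → the internal panel
The internal panel wins overall and in every proposal group — no reversal.

No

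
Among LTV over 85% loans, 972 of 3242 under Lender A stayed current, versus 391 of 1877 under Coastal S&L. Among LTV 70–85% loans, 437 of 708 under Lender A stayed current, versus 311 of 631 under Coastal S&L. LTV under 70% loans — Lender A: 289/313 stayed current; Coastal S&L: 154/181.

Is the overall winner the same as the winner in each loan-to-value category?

LTV over 85%: Lender A 972/3242 = 30.0%, Coastal S&L 391/1877 = 20.8% → Lender A
LTV 70–85%: Lender A 437/708 = 61.7%, Coastal S&L 311/631 = 49.3% → Lender A
LTV under 70%: Lender A 289/313 = 92.3%, Coastal S&L 154/181 = 85.1% → Lender A
Overall: Lender A 1698/4263 = 39.8%, Coastal S&L 856/2689 = 31.8% → Lender A
Lender A wins overall and in every loan-to-value group — no reversal.

Yes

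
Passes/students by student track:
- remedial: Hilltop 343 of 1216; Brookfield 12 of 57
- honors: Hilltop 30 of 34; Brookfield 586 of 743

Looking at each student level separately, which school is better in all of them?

Remedial: Hilltop 343/1216 = 28.2%, Brookfield 12/57 = 21.1% → Hilltop
Honors: Hilltop 30/34 = 88.2%, Brookfield 586/743 = 78.9% → Hilltop
Hilltop has the higher rate in both groups.

Hilltop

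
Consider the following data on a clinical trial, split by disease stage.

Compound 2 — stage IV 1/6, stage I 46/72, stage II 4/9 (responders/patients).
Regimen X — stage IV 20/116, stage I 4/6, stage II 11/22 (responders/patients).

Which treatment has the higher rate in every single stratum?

Regimen X

Stage IV: Compound 2 1/6 = 16.7%, Regimen X 20/116 = 17.2% → Regimen X
Stage I: Compound 2 46/72 = 63.9%, Regimen X 4/6 = 66.7% → Regimen X
Stage II: Compound 2 4/9 = 44.4%, Regimen X 11/22 = 50.0% → Regimen X
Regimen X has the higher rate in all 3 groups.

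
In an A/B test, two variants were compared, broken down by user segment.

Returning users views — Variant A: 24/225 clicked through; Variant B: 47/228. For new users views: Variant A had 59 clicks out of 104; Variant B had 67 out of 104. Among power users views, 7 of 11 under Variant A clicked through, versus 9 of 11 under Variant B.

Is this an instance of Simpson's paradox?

Returning users: Variant A 24/225 = 10.7%, Variant B 47/228 = 20.6% → Variant B
New users: Variant A 59/104 = 56.7%, Variant B 67/104 = 64.4% → Variant B
Power users: Variant A 7/11 = 63.6%, Variant B 9/11 = 81.8% → Variant B
Overall: Variant A 90/340 = 26.5%, Variant B 123/343 = 35.9% → Variant B
Variant B wins overall and in every user group — no reversal.

No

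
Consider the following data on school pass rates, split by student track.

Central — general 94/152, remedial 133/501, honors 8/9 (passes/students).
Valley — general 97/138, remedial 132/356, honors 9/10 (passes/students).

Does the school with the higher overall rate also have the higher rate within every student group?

General: Central 94/152 = 61.8%, Valley 97/138 = 70.3% → Valley
Remedial: Central 133/501 = 26.5%, Valley 132/356 = 37.1% → Valley
Honors: Central 8/9 = 88.9%, Valley 9/10 = 90.0% → Valley
Overall: Central 235/662 = 35.5%, Valley 238/504 = 47.2% → Valley
Valley wins overall and in every student group — no reversal.

Yes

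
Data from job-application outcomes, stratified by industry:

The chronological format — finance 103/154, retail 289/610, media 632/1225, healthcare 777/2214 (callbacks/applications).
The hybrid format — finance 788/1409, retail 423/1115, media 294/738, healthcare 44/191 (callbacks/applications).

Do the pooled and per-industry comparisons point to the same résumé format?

Finance: the chronological format 103/154 = 66.9%, the hybrid format 788/1409 = 55.9% → the chronological format
Retail: the chronological format 289/610 = 47.4%, the hybrid format 423/1115 = 37.9% → the chronological format
Media: the chronological format 632/1225 = 51.6%, the hybrid format 294/738 = 39.8% → the chronological format
Healthcare: the chronological format 777/2214 = 35.1%, the hybrid format 44/191 = 23.0% → the chronological format
Overall: the chronological format 1801/4203 = 42.9%, the hybrid format 1549/3453 = 44.9% → the hybrid format
The chronological format wins each industry group but the hybrid format wins overall — the comparison reverses. The chronological format's applications skew toward healthcare, which has a lower base rate.

No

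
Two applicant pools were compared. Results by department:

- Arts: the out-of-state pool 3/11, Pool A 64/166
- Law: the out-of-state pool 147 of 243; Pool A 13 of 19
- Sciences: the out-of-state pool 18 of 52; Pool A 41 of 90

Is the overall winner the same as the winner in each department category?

No

Arts: the out-of-state pool 3/11 = 27.3%, Pool A 64/166 = 38.6% → Pool A
Law: the out-of-state pool 147/243 = 60.5%, Pool A 13/19 = 68.4% → Pool A
Sciences: the out-of-state pool 18/52 = 34.6%, Pool A 41/90 = 45.6% → Pool A
Overall: the out-of-state pool 168/306 = 54.9%, Pool A 118/275 = 42.9% → the out-of-state pool
Pool A wins each department group but the out-of-state pool wins overall — the comparison reverses. Pool A's applicants skew toward Arts, which has a lower base rate.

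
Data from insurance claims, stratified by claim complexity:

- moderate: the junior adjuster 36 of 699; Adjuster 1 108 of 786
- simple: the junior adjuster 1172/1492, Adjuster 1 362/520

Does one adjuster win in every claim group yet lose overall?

Moderate: the junior adjuster 36/699 = 5.2%, Adjuster 1 108/786 = 13.7% → Adjuster 1
Simple: the junior adjuster 1172/1492 = 78.6%, Adjuster 1 362/520 = 69.6% → the junior adjuster
Overall: the junior adjuster 1208/2191 = 55.1%, Adjuster 1 470/1306 = 36.0% → the junior adjuster
Neither sweeps: the junior adjuster wins 1 of 2 groups, Adjuster 1 wins 1. The junior adjuster wins overall but not every group — no Simpson reversal.

No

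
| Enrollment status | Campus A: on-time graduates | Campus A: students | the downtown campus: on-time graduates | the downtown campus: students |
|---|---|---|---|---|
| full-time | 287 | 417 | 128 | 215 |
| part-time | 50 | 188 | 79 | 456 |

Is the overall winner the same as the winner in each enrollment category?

Full-time: Campus A 287/417 = 68.8%, the downtown campus 128/215 = 59.5% → Campus A
Part-time: Campus A 50/188 = 26.6%, the downtown campus 79/456 = 17.3% → Campus A
Overall: Campus A 337/605 = 55.7%, the downtown campus 207/671 = 30.8% → Campus A
Campus A wins overall and in every enrollment group — no reversal.

Yes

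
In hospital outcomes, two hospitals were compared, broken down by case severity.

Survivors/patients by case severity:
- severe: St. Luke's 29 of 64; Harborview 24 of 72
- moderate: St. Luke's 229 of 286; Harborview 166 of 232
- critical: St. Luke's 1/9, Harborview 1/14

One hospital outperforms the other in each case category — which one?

Severe: St. Luke's 29/64 = 45.3%, Harborview 24/72 = 33.3% → St. Luke's
Moderate: St. Luke's 229/286 = 80.1%, Harborview 166/232 = 71.6% → St. Luke's
Critical: St. Luke's 1/9 = 11.1%, Harborview 1/14 = 7.1% → St. Luke's
St. Luke's has the higher rate in all 3 groups.

St. Luke's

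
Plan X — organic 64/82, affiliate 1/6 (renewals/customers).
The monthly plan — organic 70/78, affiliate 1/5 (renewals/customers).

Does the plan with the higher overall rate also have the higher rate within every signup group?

Organic: Plan X 64/82 = 78.0%, the monthly plan 70/78 = 89.7% → the monthly plan
Affiliate: Plan X 1/6 = 16.7%, the monthly plan 1/5 = 20.0% → the monthly plan
Overall: Plan X 65/88 = 73.9%, the monthly plan 71/83 = 85.5% → the monthly plan
The monthly plan wins overall and in every signup group — no reversal.

Yes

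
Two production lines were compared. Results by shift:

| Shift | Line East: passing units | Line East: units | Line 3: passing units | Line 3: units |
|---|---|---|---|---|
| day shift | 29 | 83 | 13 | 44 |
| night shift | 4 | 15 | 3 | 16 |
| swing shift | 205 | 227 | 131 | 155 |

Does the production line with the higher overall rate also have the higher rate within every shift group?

Day shift: Line East 29/83 = 34.9%, Line 3 13/44 = 29.5% → Line East
Night shift: Line East 4/15 = 26.7%, Line 3 3/16 = 18.8% → Line East
Swing shift: Line East 205/227 = 90.3%, Line 3 131/155 = 84.5% → Line East
Overall: Line East 238/325 = 73.2%, Line 3 147/215 = 68.4% → Line East
Line East wins overall and in every shift group — no reversal.

Yes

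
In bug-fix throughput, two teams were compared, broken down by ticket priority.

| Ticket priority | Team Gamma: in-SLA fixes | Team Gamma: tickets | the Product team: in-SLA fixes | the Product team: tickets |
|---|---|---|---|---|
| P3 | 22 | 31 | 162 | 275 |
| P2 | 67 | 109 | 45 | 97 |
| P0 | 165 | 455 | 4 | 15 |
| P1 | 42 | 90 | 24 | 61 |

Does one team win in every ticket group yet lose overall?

Yes

P3: Team Gamma 22/31 = 71.0%, the Product team 162/275 = 58.9% → Team Gamma
P2: Team Gamma 67/109 = 61.5%, the Product team 45/97 = 46.4% → Team Gamma
P0: Team Gamma 165/455 = 36.3%, the Product team 4/15 = 26.7% → Team Gamma
P1: Team Gamma 42/90 = 46.7%, the Product team 24/61 = 39.3% → Team Gamma
Overall: Team Gamma 296/685 = 43.2%, the Product team 235/448 = 52.5% → the Product team
Team Gamma wins each ticket group but the Product team wins overall — the comparison reverses. Team Gamma's tickets skew toward P0, which has a lower base rate.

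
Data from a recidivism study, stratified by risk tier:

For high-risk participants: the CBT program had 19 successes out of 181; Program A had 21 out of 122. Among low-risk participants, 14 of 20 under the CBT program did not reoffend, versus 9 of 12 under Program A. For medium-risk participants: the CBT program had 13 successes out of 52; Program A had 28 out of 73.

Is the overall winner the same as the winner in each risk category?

High-risk: the CBT program 19/181 = 10.5%, Program A 21/122 = 17.2% → Program A
Low-risk: the CBT program 14/20 = 70.0%, Program A 9/12 = 75.0% → Program A
Medium-risk: the CBT program 13/52 = 25.0%, Program A 28/73 = 38.4% → Program A
Overall: the CBT program 46/253 = 18.2%, Program A 58/207 = 28.0% → Program A
Program A wins overall and in every risk group — no reversal.

Yes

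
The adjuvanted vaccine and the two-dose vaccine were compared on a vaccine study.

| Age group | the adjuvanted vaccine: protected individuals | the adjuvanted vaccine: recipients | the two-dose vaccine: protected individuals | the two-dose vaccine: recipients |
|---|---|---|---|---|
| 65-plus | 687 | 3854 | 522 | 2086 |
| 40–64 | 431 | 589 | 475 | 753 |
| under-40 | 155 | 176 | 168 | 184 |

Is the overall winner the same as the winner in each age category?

65-plus: the adjuvanted vaccine 687/3854 = 17.8%, the two-dose vaccine 522/2086 = 25.0% → the two-dose vaccine
40–64: the adjuvanted vaccine 431/589 = 73.2%, the two-dose vaccine 475/753 = 63.1% → the adjuvanted vaccine
Under-40: the adjuvanted vaccine 155/176 = 88.1%, the two-dose vaccine 168/184 = 91.3% → the two-dose vaccine
Overall: the adjuvanted vaccine 1273/4619 = 27.6%, the two-dose vaccine 1165/3023 = 38.5% → the two-dose vaccine
Neither sweeps: the adjuvanted vaccine wins 1 of 3 groups, the two-dose vaccine wins 2. The two-dose vaccine wins overall but not every group — no Simpson reversal.

No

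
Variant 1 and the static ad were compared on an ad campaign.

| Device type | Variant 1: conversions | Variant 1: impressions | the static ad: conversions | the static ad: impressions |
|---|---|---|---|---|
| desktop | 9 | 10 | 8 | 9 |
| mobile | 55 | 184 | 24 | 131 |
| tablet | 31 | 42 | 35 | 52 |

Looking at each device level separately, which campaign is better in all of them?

Variant 1

Desktop: Variant 1 9/10 = 90.0%, the static ad 8/9 = 88.9% → Variant 1
Mobile: Variant 1 55/184 = 29.9%, the static ad 24/131 = 18.3% → Variant 1
Tablet: Variant 1 31/42 = 73.8%, the static ad 35/52 = 67.3% → Variant 1
Variant 1 has the higher rate in all 3 groups.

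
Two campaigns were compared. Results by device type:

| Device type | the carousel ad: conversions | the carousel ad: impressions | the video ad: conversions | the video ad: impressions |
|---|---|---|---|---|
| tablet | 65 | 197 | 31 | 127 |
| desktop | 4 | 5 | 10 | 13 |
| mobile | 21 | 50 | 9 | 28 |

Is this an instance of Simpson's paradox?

No

Tablet: the carousel ad 65/197 = 33.0%, the video ad 31/127 = 24.4% → the carousel ad
Desktop: the carousel ad 4/5 = 80.0%, the video ad 10/13 = 76.9% → the carousel ad
Mobile: the carousel ad 21/50 = 42.0%, the video ad 9/28 = 32.1% → the carousel ad
Overall: the carousel ad 90/252 = 35.7%, the video ad 50/168 = 29.8% → the carousel ad
The carousel ad wins overall and in every device group — no reversal.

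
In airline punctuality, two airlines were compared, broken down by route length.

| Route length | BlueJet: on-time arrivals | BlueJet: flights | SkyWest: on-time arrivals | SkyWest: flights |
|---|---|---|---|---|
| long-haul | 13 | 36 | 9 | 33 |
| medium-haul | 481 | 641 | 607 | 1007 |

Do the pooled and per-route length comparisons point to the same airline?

Long-haul: BlueJet 13/36 = 36.1%, SkyWest 9/33 = 27.3% → BlueJet
Medium-haul: BlueJet 481/641 = 75.0%, SkyWest 607/1007 = 60.3% → BlueJet
Overall: BlueJet 494/677 = 73.0%, SkyWest 616/1040 = 59.2% → BlueJet
BlueJet wins overall and in every route group — no reversal.

Yes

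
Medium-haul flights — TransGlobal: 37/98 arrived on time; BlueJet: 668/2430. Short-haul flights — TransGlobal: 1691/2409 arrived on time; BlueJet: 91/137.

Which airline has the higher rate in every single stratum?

Medium-haul: TransGlobal 37/98 = 37.8%, BlueJet 668/2430 = 27.5% → TransGlobal
Short-haul: TransGlobal 1691/2409 = 70.2%, BlueJet 91/137 = 66.4% → TransGlobal
TransGlobal has the higher rate in both groups.

TransGlobal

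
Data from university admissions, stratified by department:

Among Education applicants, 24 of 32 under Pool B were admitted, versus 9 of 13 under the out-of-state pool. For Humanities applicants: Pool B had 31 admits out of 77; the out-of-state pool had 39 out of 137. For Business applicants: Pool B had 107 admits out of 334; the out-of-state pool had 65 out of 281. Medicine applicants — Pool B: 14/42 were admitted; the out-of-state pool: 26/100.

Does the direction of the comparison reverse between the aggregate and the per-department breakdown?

Education: Pool B 24/32 = 75.0%, the out-of-state pool 9/13 = 69.2% → Pool B
Humanities: Pool B 31/77 = 40.3%, the out-of-state pool 39/137 = 28.5% → Pool B
Business: Pool B 107/334 = 32.0%, the out-of-state pool 65/281 = 23.1% → Pool B
Medicine: Pool B 14/42 = 33.3%, the out-of-state pool 26/100 = 26.0% → Pool B
Overall: Pool B 176/485 = 36.3%, the out-of-state pool 139/531 = 26.2% → Pool B
Pool B wins overall and in every department group — no reversal.

No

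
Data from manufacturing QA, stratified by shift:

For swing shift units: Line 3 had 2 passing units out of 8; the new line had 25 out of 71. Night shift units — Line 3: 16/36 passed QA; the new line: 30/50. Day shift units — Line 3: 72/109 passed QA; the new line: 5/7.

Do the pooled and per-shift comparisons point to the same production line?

No

Swing shift: Line 3 2/8 = 25.0%, the new line 25/71 = 35.2% → the new line
Night shift: Line 3 16/36 = 44.4%, the new line 30/50 = 60.0% → the new line
Day shift: Line 3 72/109 = 66.1%, the new line 5/7 = 71.4% → the new line
Overall: Line 3 90/153 = 58.8%, the new line 60/128 = 46.9% → Line 3
The new line wins each shift group but Line 3 wins overall — the comparison reverses. The new line's units skew toward swing shift, which has a lower base rate.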